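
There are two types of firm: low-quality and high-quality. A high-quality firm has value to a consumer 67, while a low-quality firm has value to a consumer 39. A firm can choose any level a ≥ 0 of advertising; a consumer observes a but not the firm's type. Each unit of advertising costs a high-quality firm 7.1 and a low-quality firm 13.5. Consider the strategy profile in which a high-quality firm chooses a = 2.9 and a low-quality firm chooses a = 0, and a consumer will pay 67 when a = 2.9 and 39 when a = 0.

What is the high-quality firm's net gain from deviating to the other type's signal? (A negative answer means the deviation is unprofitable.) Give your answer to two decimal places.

Playing a = 2.9 the high-quality firm receives 67 − 7.1 × 2.9 = 46.41.
Deviating to a = 0 yields 39 instead.
Gain from deviating: 39 − 46.41 = -7.41.
The gain is negative, so the high-quality type's incentive-compatibility constraint is satisfied.

-7.41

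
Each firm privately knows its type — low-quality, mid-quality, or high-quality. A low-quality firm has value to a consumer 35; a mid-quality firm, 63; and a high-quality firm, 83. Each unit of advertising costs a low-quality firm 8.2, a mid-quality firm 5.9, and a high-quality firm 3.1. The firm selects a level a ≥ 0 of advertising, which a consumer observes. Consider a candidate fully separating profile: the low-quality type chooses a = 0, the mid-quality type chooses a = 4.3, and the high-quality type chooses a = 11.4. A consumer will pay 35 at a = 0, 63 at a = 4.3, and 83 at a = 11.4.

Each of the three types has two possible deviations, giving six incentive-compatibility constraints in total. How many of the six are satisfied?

Mid-quality (own payoff 63 − 5.9×4.3 = 37.63): to a=0 gives 35 → no gain ✓; to a=11.4 gives 83 − 5.9×11.4 = 15.74 → no gain ✓.
High-quality (own payoff 83 − 3.1×11.4 = 47.66): to a=0 gives 35 → no gain ✓; to a=4.3 gives 63 − 3.1×4.3 = 49.67 → profitable ✗.
Low-quality (own payoff 35): to a=4.3 gives 63 − 8.2×4.3 = 27.74 → no gain ✓; to a=11.4 gives 83 − 8.2×11.4 = -10.48 → no gain ✓.
5 of the 6 constraints hold; not an equilibrium.

5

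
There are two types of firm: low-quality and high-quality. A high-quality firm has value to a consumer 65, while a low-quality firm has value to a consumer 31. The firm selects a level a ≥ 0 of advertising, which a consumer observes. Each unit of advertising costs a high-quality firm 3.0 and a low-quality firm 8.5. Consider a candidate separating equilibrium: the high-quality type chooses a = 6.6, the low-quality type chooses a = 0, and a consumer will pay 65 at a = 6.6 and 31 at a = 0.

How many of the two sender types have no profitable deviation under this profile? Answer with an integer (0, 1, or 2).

2

High-quality type: signal → 65 − 3.0 × 6.6 = 45.2; deviate to 0 → 31. IC holds (45.2 ≥ 31).
Low-quality type: stay at 0 → 31; mimic → 65 − 8.5 × 6.6 = 8.9. IC holds (31 ≥ 8.9).
2 of 2 constraints hold, so this is a separating equilibrium.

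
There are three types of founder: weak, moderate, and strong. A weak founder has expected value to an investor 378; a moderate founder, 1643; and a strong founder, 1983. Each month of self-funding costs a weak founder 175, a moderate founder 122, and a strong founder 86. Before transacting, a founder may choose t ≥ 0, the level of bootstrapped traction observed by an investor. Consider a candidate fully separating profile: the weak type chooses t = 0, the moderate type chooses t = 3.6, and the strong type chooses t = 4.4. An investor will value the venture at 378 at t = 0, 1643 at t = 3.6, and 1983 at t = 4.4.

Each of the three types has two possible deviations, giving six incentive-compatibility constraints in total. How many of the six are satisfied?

Moderate (own payoff 1643 − 122×3.6 = 1203.8): to t=0 gives 378 → no gain ✓; to t=4.4 gives 1983 − 122×4.4 = 1446.2 → profitable ✗.
Weak (own payoff 378): to t=3.6 gives 1643 − 175×3.6 = 1013 → profitable ✗; to t=4.4 gives 1983 − 175×4.4 = 1213 → profitable ✗.
Strong (own payoff 1983 − 86×4.4 = 1604.6): to t=0 gives 378 → no gain ✓; to t=3.6 gives 1643 − 86×3.6 = 1333.4 → no gain ✓.
3 of the 6 constraints hold; not an equilibrium.

3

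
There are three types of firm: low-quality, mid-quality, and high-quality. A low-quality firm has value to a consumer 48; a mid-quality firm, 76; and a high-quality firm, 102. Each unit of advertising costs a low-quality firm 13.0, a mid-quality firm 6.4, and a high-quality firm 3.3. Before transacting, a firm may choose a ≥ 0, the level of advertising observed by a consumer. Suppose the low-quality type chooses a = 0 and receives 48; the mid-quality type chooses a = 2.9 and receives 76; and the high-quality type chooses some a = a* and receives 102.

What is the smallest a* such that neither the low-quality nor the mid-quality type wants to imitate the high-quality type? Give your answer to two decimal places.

Low-quality type (on-path payoff 48) won't mimic when 48 ≥ 102 − 13.0·a*, i.e. a* ≥ 4.15.
Mid-quality type (on-path payoff 76 − 6.4×2.9 = 57.44) won't mimic when 57.44 ≥ 102 − 6.4·a*, i.e. a* ≥ 6.96.
Both must hold, so a* = max(4.15, 6.96) = 6.96. The mid-quality type's constraint binds.

6.96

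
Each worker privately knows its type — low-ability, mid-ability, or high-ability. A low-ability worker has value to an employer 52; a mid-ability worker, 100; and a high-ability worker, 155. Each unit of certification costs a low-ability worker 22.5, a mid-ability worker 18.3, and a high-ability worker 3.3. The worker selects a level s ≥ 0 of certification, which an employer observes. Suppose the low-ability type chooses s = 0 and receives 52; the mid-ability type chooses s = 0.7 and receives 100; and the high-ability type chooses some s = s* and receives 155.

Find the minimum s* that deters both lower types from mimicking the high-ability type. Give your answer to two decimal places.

Mid-ability type (on-path payoff 100 − 18.3×0.7 = 87.19) won't mimic when 87.19 ≥ 155 − 18.3·s*, i.e. s* ≥ 3.71.
Low-ability type (on-path payoff 52) won't mimic when 52 ≥ 155 − 22.5·s*, i.e. s* ≥ 4.58.
Both must hold, so s* = max(4.58, 3.71) = 4.58. The low-ability type's constraint binds.

4.58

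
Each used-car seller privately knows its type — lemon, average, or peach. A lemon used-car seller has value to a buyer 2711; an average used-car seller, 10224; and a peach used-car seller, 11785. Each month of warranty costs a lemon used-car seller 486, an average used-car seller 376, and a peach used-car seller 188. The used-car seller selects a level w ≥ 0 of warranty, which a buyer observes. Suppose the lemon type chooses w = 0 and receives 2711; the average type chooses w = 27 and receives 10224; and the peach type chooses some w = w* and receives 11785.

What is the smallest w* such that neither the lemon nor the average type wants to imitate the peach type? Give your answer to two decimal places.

31.15

Average type (on-path payoff 10224 − 376×27 = 72) won't mimic when 72 ≥ 11785 − 376·w*, i.e. w* ≥ 31.15.
Lemon type (on-path payoff 2711) won't mimic when 2711 ≥ 11785 − 486·w*, i.e. w* ≥ 18.67.
Both must hold, so w* = max(18.67, 31.15) = 31.15. The average type's constraint binds.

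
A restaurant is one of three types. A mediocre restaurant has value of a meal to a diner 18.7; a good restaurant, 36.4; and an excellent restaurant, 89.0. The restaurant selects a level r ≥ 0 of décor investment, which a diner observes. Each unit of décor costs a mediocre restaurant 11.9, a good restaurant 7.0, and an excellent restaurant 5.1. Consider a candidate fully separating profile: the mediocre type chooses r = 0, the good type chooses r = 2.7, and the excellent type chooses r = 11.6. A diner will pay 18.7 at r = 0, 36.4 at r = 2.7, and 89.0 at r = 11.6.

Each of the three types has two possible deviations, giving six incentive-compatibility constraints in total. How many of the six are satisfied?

5

Good (own payoff 36.4 − 7.0×2.7 = 17.5): to r=0 gives 18.7 → profitable ✗; to r=11.6 gives 89.0 − 7.0×11.6 = 7.8 → no gain ✓.
Mediocre (own payoff 18.7): to r=2.7 gives 36.4 − 11.9×2.7 = 4.27 → no gain ✓; to r=11.6 gives 89.0 − 11.9×11.6 = -49.04 → no gain ✓.
Excellent (own payoff 89.0 − 5.1×11.6 = 29.84): to r=0 gives 18.7 → no gain ✓; to r=2.7 gives 36.4 − 5.1×2.7 = 22.63 → no gain ✓.
5 of the 6 constraints hold; not an equilibrium.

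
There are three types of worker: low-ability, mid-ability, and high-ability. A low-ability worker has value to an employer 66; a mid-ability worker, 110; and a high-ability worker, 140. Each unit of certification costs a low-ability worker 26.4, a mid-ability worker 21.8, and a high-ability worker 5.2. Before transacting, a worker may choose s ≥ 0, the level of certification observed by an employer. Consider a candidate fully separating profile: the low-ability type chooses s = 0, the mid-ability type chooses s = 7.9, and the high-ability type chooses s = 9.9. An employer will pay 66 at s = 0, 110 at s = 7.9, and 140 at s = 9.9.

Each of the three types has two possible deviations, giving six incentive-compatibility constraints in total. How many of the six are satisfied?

5

Low-ability (own payoff 66): to s=7.9 gives 110 − 26.4×7.9 = -98.56 → no gain ✓; to s=9.9 gives 140 − 26.4×9.9 = -121.36 → no gain ✓.
High-ability (own payoff 140 − 5.2×9.9 = 88.52): to s=0 gives 66 → no gain ✓; to s=7.9 gives 110 − 5.2×7.9 = 68.92 → no gain ✓.
Mid-ability (own payoff 110 − 21.8×7.9 = -62.22): to s=0 gives 66 → profitable ✗; to s=9.9 gives 140 − 21.8×9.9 = -75.82 → no gain ✓.
5 of the 6 constraints hold; not an equilibrium.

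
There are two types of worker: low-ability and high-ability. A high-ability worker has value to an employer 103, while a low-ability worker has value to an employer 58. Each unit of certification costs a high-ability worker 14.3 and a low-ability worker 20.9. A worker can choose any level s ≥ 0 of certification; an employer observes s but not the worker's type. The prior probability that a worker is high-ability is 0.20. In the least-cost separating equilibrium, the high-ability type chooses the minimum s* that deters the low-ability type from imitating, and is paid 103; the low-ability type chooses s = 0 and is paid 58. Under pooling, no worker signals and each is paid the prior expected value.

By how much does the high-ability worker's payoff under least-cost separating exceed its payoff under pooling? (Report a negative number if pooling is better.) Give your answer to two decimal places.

5.21

Least-cost separating signal: s* solves 58 = 103 − 20.9·s*, so s* = (103 − 58)/20.9 ≈ 2.1531.
High-ability type's separating payoff: 103 − 14.3 × s* = 103 − 14.3 × (103 − 58)/20.9 = 103 − 643.5/20.9 ≈ 72.2105.
Pooling payoff: 0.20 × 103 + 0.80 × 58 = 67.
Difference: 72.2105 − 67 = 5.2105, i.e. 5.21 to two decimal places.
The high-ability type prefers to separate.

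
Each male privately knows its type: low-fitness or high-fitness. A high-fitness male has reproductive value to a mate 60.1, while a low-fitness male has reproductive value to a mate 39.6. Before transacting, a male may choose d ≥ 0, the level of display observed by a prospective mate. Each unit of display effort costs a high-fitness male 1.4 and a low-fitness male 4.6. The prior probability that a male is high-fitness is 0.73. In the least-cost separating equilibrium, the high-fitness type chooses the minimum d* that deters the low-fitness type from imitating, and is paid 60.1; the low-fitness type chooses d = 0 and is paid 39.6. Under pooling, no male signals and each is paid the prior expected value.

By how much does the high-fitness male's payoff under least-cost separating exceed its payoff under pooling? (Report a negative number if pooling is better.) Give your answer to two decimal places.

Least-cost separating signal: d* solves 39.6 = 60.1 − 4.6·d*, so d* = (60.1 − 39.6)/4.6 ≈ 4.4565.
High-fitness type's separating payoff: 60.1 − 1.4 × d* = 60.1 − 1.4 × (60.1 − 39.6)/4.6 = 60.1 − 28.7/4.6 ≈ 53.8609.
Pooling payoff: 0.73 × 60.1 + 0.27 × 39.6 = 54.565.
Difference: 53.8609 − 54.565 = -0.7041, i.e. -0.70 to two decimal places.
The high-fitness type would prefer the pooling outcome.

-0.70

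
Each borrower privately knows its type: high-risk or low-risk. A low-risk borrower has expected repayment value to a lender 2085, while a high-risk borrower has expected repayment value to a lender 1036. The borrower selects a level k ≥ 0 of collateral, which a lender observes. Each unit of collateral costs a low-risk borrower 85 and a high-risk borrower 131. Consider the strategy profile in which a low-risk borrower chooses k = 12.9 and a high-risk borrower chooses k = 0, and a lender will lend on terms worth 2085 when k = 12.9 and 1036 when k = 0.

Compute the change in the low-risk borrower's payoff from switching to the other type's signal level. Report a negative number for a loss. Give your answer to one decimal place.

Playing k = 12.9 the low-risk borrower receives 2085 − 85 × 12.9 = 988.5.
Deviating to k = 0 yields 1036 instead.
Gain from deviating: 1036 − 988.5 = 47.5.
The gain is positive, so the low-risk type's incentive-compatibility constraint is violated — this profile is not a separating equilibrium.

47.5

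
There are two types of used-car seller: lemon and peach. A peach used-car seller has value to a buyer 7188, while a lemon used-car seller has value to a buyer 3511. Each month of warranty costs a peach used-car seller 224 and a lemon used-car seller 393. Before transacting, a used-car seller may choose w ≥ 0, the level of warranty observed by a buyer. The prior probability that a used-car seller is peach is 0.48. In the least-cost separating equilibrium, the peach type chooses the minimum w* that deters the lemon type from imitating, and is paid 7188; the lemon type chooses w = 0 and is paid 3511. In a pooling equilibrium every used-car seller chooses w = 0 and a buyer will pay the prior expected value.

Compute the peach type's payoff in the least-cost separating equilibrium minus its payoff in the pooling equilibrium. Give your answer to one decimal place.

-183.8

Least-cost separating signal: w* solves 3511 = 7188 − 393·w*, so w* = (7188 − 3511)/393 ≈ 9.3562.
Peach type's separating payoff: 7188 − 224 × w* = 7188 − 224 × (7188 − 3511)/393 = 7188 − 823648/393 ≈ 5092.204.
Pooling payoff: 0.48 × 7188 + 0.52 × 3511 = 5275.96.
Difference: 5092.204 − 5275.96 = -183.756, i.e. -183.8 to one decimal place.
The peach type would prefer the pooling outcome.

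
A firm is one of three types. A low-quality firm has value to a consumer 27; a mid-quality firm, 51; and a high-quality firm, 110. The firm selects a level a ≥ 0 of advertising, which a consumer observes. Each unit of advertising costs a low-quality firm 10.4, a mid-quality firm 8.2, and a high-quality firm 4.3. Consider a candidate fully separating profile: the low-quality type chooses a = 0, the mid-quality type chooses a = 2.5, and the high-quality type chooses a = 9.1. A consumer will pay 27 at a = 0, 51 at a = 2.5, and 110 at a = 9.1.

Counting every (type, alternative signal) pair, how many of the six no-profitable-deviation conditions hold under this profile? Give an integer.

Low-quality (own payoff 27): to a=2.5 gives 51 − 10.4×2.5 = 25 → no gain ✓; to a=9.1 gives 110 − 10.4×9.1 = 15.36 → no gain ✓.
High-quality (own payoff 110 − 4.3×9.1 = 70.87): to a=0 gives 27 → no gain ✓; to a=2.5 gives 51 − 4.3×2.5 = 40.25 → no gain ✓.
Mid-quality (own payoff 51 − 8.2×2.5 = 30.5): to a=0 gives 27 → no gain ✓; to a=9.1 gives 110 − 8.2×9.1 = 35.38 → profitable ✗.
5 of the 6 constraints hold; not an equilibrium.

5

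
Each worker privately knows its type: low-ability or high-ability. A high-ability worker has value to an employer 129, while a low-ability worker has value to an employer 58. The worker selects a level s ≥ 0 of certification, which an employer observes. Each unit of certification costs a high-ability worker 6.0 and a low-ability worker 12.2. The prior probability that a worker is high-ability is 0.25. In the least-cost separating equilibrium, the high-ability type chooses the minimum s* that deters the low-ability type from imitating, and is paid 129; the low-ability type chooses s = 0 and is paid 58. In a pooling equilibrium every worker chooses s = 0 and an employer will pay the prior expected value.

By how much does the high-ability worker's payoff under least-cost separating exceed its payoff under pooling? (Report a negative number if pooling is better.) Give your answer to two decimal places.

18.33

Least-cost separating signal: s* solves 58 = 129 − 12.2·s*, so s* = (129 − 58)/12.2 ≈ 5.8197.
High-ability type's separating payoff: 129 − 6.0 × s* = 129 − 6.0 × (129 − 58)/12.2 = 129 − 426/12.2 ≈ 94.0820.
Pooling payoff: 0.25 × 129 + 0.75 × 58 = 75.75.
Difference: 94.0820 − 75.75 = 18.332, i.e. 18.33 to two decimal places.
The high-ability type prefers to separate.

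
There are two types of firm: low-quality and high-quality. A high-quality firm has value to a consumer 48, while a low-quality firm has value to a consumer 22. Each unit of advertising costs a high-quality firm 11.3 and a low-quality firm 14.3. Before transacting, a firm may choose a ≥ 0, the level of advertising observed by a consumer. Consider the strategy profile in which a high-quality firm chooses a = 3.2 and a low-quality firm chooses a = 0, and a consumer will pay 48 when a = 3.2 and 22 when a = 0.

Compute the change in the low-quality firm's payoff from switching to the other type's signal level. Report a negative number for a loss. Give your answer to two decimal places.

Playing a = 0 the low-quality firm receives 22.
Deviating to a = 3.2 brings payment 48 at cost 14.3 × 3.2 = 45.76, netting 2.24.
Gain from deviating: 2.24 − 22 = -19.76.
The gain is negative, so the low-quality type's incentive-compatibility constraint is satisfied.

-19.76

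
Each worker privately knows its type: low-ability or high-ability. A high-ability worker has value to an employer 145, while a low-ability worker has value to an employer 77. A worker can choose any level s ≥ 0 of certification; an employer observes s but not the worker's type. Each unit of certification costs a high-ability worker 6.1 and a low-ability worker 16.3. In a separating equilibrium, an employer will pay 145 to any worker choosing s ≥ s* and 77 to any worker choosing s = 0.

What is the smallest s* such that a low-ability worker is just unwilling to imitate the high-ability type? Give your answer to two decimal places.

A low-ability worker choosing s = 0 receives 77.
Imitating at s* instead would pay 145 at cost 16.3·s*, netting 145 − 16.3·s*.
Indifference: 77 = 145 − 16.3·s*, so s* = (145 − 77) / 16.3 ≈ 4.17.
This is the low-ability type's binding incentive-compatibility constraint; any s ≥ 4.17 sustains separation on that side.

4.17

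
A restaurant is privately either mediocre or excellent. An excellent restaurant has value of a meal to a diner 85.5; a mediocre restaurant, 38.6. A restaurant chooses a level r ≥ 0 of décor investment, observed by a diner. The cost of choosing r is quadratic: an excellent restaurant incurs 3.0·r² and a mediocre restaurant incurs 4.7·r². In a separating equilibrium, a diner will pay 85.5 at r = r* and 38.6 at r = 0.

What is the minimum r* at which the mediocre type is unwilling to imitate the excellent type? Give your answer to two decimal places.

3.16

The mediocre type at r = 0 receives 38.6; imitating at r* yields 85.5 − 4.7·r*².
Indifference: 38.6 = 85.5 − 4.7·r*², so r*² = (85.5 − 38.6) / 4.7 ≈ 9.9787.
r* = √9.9787 ≈ 3.16.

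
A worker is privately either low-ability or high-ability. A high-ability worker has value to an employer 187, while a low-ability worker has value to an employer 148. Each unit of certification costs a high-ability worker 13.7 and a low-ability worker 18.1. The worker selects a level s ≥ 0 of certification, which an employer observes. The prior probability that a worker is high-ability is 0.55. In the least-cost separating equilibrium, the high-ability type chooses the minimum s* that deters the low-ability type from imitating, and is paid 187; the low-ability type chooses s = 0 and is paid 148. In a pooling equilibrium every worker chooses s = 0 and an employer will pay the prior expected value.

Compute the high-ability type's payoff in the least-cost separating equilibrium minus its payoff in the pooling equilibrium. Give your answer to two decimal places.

Least-cost separating signal: s* solves 148 = 187 − 18.1·s*, so s* = (187 − 148)/18.1 ≈ 2.1547.
High-ability type's separating payoff: 187 − 13.7 × s* = 187 − 13.7 × (187 − 148)/18.1 = 187 − 534.3/18.1 ≈ 157.4807.
Pooling payoff: 0.55 × 187 + 0.45 × 148 = 169.45.
Difference: 157.4807 − 169.45 = -11.9693, i.e. -11.97 to two decimal places.
The high-ability type would prefer the pooling outcome.

-11.97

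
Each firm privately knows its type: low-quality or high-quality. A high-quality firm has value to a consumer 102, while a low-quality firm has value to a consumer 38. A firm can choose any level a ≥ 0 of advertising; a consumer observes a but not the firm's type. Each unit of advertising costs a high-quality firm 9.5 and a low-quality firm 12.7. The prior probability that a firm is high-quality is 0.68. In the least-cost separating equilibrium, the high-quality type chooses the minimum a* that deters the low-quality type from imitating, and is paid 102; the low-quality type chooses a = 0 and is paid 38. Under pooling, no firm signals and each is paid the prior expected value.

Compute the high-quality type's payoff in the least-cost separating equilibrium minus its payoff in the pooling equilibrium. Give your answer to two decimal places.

-27.39

Least-cost separating signal: a* solves 38 = 102 − 12.7·a*, so a* = (102 − 38)/12.7 ≈ 5.0394.
High-quality type's separating payoff: 102 − 9.5 × a* = 102 − 9.5 × (102 − 38)/12.7 = 102 − 608/12.7 ≈ 54.1260.
Pooling payoff: 0.68 × 102 + 0.32 × 38 = 81.52.
Difference: 54.1260 − 81.52 = -27.394, i.e. -27.39 to two decimal places.
The high-quality type would prefer the pooling outcome.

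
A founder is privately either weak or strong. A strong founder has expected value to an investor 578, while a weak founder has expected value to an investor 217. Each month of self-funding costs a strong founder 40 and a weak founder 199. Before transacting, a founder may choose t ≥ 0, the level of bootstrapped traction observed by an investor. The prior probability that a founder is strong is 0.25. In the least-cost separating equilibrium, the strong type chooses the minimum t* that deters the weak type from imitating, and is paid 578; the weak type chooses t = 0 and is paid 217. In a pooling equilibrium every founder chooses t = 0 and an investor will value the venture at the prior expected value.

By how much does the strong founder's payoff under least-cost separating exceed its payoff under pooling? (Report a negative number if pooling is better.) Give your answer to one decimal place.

198.2

Least-cost separating signal: t* solves 217 = 578 − 199·t*, so t* = (578 − 217)/199 ≈ 1.8141.
Strong type's separating payoff: 578 − 40 × t* = 578 − 40 × (578 − 217)/199 = 578 − 14440/199 ≈ 505.437.
Pooling payoff: 0.25 × 578 + 0.75 × 217 = 307.25.
Difference: 505.437 − 307.25 = 198.187, i.e. 198.2 to one decimal place.
The strong type prefers to separate.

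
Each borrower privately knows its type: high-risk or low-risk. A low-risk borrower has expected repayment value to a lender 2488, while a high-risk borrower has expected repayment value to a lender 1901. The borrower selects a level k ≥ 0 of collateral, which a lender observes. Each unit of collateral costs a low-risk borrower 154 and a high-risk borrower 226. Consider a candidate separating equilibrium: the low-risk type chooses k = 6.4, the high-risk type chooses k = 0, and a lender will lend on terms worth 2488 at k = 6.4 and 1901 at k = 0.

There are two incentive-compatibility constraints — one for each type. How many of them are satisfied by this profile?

Low-risk type: signal → 2488 − 154 × 6.4 = 1502.4; deviate to 0 → 1901. IC fails (1502.4 < 1901).
High-risk type: stay at 0 → 1901; mimic → 2488 − 226 × 6.4 = 1041.6. IC holds (1901 ≥ 1041.6).
1 of 2 constraints hold, so this profile is not an equilibrium.

1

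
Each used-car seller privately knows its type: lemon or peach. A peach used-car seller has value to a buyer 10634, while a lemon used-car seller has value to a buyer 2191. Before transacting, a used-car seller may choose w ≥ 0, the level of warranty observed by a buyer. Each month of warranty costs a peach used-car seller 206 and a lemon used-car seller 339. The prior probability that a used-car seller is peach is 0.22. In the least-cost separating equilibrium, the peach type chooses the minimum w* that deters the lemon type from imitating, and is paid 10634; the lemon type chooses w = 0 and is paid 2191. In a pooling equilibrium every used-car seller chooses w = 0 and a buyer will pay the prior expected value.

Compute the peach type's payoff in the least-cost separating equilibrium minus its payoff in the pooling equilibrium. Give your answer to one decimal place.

Least-cost separating signal: w* solves 2191 = 10634 − 339·w*, so w* = (10634 − 2191)/339 ≈ 24.9056.
Peach type's separating payoff: 10634 − 206 × w* = 10634 − 206 × (10634 − 2191)/339 = 10634 − 1739258/339 ≈ 5503.445.
Pooling payoff: 0.22 × 10634 + 0.78 × 2191 = 4048.46.
Difference: 5503.445 − 4048.46 = 1454.985, i.e. 1455.0 to one decimal place.
The peach type prefers to separate.

1455.0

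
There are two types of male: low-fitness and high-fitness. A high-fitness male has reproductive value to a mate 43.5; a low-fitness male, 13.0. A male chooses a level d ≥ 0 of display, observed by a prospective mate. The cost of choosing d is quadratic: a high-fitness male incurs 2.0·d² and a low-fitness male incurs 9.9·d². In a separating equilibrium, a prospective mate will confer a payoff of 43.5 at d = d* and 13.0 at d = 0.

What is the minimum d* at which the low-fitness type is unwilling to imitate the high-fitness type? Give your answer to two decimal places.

The low-fitness type at d = 0 receives 13.0; imitating at d* yields 43.5 − 9.9·d*².
Indifference: 13.0 = 43.5 − 9.9·d*², so d*² = (43.5 − 13.0) / 9.9 ≈ 3.0808.
d* = √3.0808 ≈ 1.76.

1.76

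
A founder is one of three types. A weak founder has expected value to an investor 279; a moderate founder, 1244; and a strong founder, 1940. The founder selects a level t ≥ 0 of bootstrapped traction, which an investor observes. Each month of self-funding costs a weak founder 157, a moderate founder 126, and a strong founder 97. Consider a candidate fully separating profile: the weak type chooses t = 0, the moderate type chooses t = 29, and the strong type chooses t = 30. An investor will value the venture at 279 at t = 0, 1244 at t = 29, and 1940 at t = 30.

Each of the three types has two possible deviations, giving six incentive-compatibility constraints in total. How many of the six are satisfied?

Moderate (own payoff 1244 − 126×29 = -2410): to t=0 gives 279 → profitable ✗; to t=30 gives 1940 − 126×30 = -1840 → profitable ✗.
Weak (own payoff 279): to t=29 gives 1244 − 157×29 = -3309 → no gain ✓; to t=30 gives 1940 − 157×30 = -2770 → no gain ✓.
Strong (own payoff 1940 − 97×30 = -970): to t=0 gives 279 → profitable ✗; to t=29 gives 1244 − 97×29 = -1569 → no gain ✓.
3 of the 6 constraints hold; not an equilibrium.

3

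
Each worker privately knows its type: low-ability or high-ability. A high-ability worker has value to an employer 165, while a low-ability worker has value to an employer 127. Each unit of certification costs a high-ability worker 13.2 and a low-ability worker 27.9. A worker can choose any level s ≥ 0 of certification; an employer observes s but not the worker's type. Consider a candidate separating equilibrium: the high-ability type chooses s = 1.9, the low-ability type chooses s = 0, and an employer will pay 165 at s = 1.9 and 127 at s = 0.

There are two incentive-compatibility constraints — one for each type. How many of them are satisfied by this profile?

2

Low-ability type: stay at 0 → 127; mimic → 165 − 27.9 × 1.9 = 111.99. IC holds (127 ≥ 111.99).
High-ability type: signal → 165 − 13.2 × 1.9 = 139.92; deviate to 0 → 127. IC holds (139.92 ≥ 127).
2 of 2 constraints hold, so this is a separating equilibrium.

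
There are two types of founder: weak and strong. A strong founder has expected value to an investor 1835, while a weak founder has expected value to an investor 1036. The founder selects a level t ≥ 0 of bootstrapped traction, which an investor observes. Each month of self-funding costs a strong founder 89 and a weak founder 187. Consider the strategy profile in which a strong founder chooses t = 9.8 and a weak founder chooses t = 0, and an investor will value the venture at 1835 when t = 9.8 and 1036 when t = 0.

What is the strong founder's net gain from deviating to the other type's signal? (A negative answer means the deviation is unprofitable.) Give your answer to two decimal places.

73.20

Playing t = 9.8 the strong founder receives 1835 − 89 × 9.8 = 962.8.
Deviating to t = 0 yields 1036 instead.
Gain from deviating: 1036 − 962.8 = 73.20.
The gain is positive, so the strong type's incentive-compatibility constraint is violated — this profile is not a separating equilibrium.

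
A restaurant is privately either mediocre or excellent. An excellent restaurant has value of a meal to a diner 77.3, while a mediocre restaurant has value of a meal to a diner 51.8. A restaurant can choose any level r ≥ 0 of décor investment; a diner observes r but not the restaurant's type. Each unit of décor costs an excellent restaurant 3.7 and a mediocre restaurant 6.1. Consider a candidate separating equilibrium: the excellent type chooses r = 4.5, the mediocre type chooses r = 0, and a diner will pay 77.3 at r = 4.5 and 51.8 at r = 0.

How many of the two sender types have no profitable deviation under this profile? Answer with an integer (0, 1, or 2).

Excellent type: signal → 77.3 − 3.7 × 4.5 = 60.65; deviate to 0 → 51.8. IC holds (60.65 ≥ 51.8).
Mediocre type: stay at 0 → 51.8; mimic → 77.3 − 6.1 × 4.5 = 49.85. IC holds (51.8 ≥ 49.85).
2 of 2 constraints hold, so this is a separating equilibrium.

2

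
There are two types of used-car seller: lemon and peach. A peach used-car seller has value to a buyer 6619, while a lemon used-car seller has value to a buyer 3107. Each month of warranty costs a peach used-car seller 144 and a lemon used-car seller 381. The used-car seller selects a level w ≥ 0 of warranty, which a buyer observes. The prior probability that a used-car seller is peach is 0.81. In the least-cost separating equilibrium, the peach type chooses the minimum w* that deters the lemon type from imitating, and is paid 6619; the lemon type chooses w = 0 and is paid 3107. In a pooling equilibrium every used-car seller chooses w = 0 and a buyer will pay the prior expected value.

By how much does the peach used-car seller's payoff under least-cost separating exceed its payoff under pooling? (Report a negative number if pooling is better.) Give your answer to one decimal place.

-660.1

Least-cost separating signal: w* solves 3107 = 6619 − 381·w*, so w* = (6619 − 3107)/381 ≈ 9.2178.
Peach type's separating payoff: 6619 − 144 × w* = 6619 − 144 × (6619 − 3107)/381 = 6619 − 505728/381 ≈ 5291.630.
Pooling payoff: 0.81 × 6619 + 0.19 × 3107 = 5951.72.
Difference: 5291.630 − 5951.72 = -660.09, i.e. -660.1 to one decimal place.
The peach type would prefer the pooling outcome.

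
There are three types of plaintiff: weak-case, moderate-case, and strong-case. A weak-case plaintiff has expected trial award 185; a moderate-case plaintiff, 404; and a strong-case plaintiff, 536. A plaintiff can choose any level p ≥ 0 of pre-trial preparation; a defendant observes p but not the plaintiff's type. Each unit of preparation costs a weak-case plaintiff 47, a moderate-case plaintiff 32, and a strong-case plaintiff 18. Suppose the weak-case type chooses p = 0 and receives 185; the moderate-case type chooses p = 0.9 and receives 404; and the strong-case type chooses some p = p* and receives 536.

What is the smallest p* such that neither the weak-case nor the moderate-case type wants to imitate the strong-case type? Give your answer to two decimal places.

7.47

Weak-case type (on-path payoff 185) won't mimic when 185 ≥ 536 − 47·p*, i.e. p* ≥ 7.47.
Moderate-case type (on-path payoff 404 − 32×0.9 = 375.2) won't mimic when 375.2 ≥ 536 − 32·p*, i.e. p* ≥ 5.03.
Both must hold, so p* = max(7.47, 5.03) = 7.47. The weak-case type's constraint binds.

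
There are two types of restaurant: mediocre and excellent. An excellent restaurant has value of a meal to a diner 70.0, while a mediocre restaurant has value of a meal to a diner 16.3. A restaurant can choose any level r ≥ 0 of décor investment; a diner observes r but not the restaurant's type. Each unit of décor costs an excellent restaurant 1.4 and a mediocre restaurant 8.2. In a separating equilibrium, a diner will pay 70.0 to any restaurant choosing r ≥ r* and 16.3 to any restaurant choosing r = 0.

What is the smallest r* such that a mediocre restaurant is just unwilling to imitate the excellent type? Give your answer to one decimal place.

A mediocre restaurant choosing r = 0 receives 16.3.
Imitating at r* instead would pay 70.0 at cost 8.2·r*, netting 70.0 − 8.2·r*.
Indifference: 16.3 = 70.0 − 8.2·r*, so r* = (70.0 − 16.3) / 8.2 ≈ 6.5.
This is the mediocre type's binding incentive-compatibility constraint; any r ≥ 6.5 sustains separation on that side.

6.5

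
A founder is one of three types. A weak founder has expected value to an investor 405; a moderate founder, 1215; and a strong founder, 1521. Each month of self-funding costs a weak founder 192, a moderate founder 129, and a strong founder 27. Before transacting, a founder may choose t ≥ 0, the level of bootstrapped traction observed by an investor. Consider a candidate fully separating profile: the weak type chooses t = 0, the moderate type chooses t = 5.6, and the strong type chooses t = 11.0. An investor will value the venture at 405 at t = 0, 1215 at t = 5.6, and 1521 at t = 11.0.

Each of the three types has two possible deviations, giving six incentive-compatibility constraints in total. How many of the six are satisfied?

Strong (own payoff 1521 − 27×11.0 = 1224): to t=0 gives 405 → no gain ✓; to t=5.6 gives 1215 − 27×5.6 = 1063.8 → no gain ✓.
Moderate (own payoff 1215 − 129×5.6 = 492.6): to t=0 gives 405 → no gain ✓; to t=11.0 gives 1521 − 129×11.0 = 102 → no gain ✓.
Weak (own payoff 405): to t=5.6 gives 1215 − 192×5.6 = 139.8 → no gain ✓; to t=11.0 gives 1521 − 192×11.0 = -591 → no gain ✓.
6 of the 6 constraints hold; this profile is a separating equilibrium.

6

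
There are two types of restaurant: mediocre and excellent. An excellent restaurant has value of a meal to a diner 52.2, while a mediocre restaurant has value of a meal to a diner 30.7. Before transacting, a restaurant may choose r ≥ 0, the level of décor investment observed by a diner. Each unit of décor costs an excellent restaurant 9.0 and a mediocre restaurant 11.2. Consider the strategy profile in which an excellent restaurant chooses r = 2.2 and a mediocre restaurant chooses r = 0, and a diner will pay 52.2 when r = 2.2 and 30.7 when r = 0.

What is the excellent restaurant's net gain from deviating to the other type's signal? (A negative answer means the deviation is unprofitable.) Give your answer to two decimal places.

Playing r = 2.2 the excellent restaurant receives 52.2 − 9.0 × 2.2 = 32.4.
Deviating to r = 0 yields 30.7 instead.
Gain from deviating: 30.7 − 32.4 = -1.70.
The gain is negative, so the excellent type's incentive-compatibility constraint is satisfied.

-1.70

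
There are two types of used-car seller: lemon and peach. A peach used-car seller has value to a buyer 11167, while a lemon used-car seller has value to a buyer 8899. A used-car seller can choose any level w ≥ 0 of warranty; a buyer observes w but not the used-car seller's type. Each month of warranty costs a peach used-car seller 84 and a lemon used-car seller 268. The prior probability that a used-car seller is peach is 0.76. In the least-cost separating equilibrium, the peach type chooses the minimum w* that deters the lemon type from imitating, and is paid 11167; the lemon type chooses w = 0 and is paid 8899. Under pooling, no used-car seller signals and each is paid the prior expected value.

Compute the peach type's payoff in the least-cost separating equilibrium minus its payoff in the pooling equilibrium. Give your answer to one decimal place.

Least-cost separating signal: w* solves 8899 = 11167 − 268·w*, so w* = (11167 − 8899)/268 ≈ 8.4627.
Peach type's separating payoff: 11167 − 84 × w* = 11167 − 84 × (11167 − 8899)/268 = 11167 − 190512/268 ≈ 10456.134.
Pooling payoff: 0.76 × 11167 + 0.24 × 8899 = 10622.68.
Difference: 10456.134 − 10622.68 = -166.546, i.e. -166.5 to one decimal place.
The peach type would prefer the pooling outcome.

-166.5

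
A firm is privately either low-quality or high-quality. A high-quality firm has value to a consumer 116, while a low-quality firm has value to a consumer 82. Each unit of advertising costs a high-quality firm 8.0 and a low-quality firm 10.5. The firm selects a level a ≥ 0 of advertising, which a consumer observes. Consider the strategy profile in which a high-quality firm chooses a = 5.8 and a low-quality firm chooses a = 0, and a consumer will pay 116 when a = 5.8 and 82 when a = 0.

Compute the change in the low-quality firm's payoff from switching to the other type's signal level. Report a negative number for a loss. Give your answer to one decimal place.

-26.9

Playing a = 0 the low-quality firm receives 82.
Deviating to a = 5.8 brings payment 116 at cost 10.5 × 5.8 = 60.9, netting 55.1.
Gain from deviating: 55.1 − 82 = -26.9.
The gain is negative, so the low-quality type's incentive-compatibility constraint is satisfied.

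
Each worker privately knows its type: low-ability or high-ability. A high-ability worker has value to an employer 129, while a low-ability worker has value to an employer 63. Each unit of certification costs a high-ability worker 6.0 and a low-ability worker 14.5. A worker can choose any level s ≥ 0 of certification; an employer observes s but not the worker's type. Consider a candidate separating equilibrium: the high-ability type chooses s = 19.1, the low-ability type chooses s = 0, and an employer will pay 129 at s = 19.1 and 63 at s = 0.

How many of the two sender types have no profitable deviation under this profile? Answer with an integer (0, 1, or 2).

1

High-ability type: signal → 129 − 6.0 × 19.1 = 14.4; deviate to 0 → 63. IC fails (14.4 < 63).
Low-ability type: stay at 0 → 63; mimic → 129 − 14.5 × 19.1 = -147.95. IC holds (63 ≥ -147.95).
1 of 2 constraints hold, so this profile is not an equilibrium.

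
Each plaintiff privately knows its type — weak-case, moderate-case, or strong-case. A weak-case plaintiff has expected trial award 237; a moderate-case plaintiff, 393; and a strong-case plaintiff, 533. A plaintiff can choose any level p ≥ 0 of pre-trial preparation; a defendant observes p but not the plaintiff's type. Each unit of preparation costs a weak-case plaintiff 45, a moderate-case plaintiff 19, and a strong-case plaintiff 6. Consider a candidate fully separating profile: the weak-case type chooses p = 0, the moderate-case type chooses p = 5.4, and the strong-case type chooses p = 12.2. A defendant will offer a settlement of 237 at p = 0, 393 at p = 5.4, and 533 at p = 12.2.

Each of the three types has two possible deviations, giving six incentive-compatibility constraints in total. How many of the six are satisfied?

5

Weak-case (own payoff 237): to p=5.4 gives 393 − 45×5.4 = 150 → no gain ✓; to p=12.2 gives 533 − 45×12.2 = -16 → no gain ✓.
Moderate-case (own payoff 393 − 19×5.4 = 290.4): to p=0 gives 237 → no gain ✓; to p=12.2 gives 533 − 19×12.2 = 301.2 → profitable ✗.
Strong-case (own payoff 533 − 6×12.2 = 459.8): to p=0 gives 237 → no gain ✓; to p=5.4 gives 393 − 6×5.4 = 360.6 → no gain ✓.
5 of the 6 constraints hold; not an equilibrium.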